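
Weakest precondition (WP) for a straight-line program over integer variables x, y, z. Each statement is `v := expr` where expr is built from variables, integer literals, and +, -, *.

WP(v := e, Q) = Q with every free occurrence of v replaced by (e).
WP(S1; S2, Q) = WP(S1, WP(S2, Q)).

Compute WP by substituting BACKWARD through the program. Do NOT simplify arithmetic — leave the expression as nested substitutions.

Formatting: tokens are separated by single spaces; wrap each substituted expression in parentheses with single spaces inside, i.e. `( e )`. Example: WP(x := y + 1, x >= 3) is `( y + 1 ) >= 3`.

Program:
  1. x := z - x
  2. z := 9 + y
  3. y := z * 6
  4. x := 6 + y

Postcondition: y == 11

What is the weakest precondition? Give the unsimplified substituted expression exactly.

post: y == 11
stmt 4: x := 6 + y  -- replace 0 occurrence(s) of x with (6 + y)
  => y == 11
stmt 3: y := z * 6  -- replace 1 occurrence(s) of y with (z * 6)
  => ( z * 6 ) == 11
stmt 2: z := 9 + y  -- replace 1 occurrence(s) of z with (9 + y)
  => ( ( 9 + y ) * 6 ) == 11
stmt 1: x := z - x  -- replace 0 occurrence(s) of x with (z - x)
  => ( ( 9 + y ) * 6 ) == 11

Answer: ( ( 9 + y ) * 6 ) == 11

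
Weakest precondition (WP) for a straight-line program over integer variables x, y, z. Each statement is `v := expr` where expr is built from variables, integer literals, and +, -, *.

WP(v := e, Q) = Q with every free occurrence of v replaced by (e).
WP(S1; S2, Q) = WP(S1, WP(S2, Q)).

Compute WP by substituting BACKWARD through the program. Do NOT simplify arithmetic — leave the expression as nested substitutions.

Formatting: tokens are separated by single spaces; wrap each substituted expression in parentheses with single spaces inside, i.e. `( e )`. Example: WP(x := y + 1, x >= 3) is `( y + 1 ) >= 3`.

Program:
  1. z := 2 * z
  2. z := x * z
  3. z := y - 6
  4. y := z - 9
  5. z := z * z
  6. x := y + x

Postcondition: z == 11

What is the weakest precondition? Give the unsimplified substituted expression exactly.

post: z == 11
stmt 6: x := y + x  -- replace 0 occurrence(s) of x with (y + x)
  => z == 11
stmt 5: z := z * z  -- replace 1 occurrence(s) of z with (z * z)
  => ( z * z ) == 11
stmt 4: y := z - 9  -- replace 0 occurrence(s) of y with (z - 9)
  => ( z * z ) == 11
stmt 3: z := y - 6  -- replace 2 occurrence(s) of z with (y - 6)
  => ( ( y - 6 ) * ( y - 6 ) ) == 11
stmt 2: z := x * z  -- replace 0 occurrence(s) of z with (x * z)
  => ( ( y - 6 ) * ( y - 6 ) ) == 11
stmt 1: z := 2 * z  -- replace 0 occurrence(s) of z with (2 * z)
  => ( ( y - 6 ) * ( y - 6 ) ) == 11

Answer: ( ( y - 6 ) * ( y - 6 ) ) == 11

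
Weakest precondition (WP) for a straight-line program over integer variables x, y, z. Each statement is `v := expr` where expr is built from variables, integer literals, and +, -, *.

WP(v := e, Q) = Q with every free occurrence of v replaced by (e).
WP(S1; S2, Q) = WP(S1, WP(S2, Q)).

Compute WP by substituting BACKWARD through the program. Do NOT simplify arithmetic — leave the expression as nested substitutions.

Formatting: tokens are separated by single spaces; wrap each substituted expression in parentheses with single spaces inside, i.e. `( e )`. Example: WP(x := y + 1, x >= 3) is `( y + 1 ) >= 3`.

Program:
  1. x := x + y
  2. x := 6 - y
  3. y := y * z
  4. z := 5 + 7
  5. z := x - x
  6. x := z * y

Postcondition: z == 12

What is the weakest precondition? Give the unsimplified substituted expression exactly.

Answer: ( ( 6 - y ) - ( 6 - y ) ) == 12

Derivation:
post: z == 12
stmt 6: x := z * y  -- replace 0 occurrence(s) of x with (z * y)
  => z == 12
stmt 5: z := x - x  -- replace 1 occurrence(s) of z with (x - x)
  => ( x - x ) == 12
stmt 4: z := 5 + 7  -- replace 0 occurrence(s) of z with (5 + 7)
  => ( x - x ) == 12
stmt 3: y := y * z  -- replace 0 occurrence(s) of y with (y * z)
  => ( x - x ) == 12
stmt 2: x := 6 - y  -- replace 2 occurrence(s) of x with (6 - y)
  => ( ( 6 - y ) - ( 6 - y ) ) == 12
stmt 1: x := x + y  -- replace 0 occurrence(s) of x with (x + y)
  => ( ( 6 - y ) - ( 6 - y ) ) == 12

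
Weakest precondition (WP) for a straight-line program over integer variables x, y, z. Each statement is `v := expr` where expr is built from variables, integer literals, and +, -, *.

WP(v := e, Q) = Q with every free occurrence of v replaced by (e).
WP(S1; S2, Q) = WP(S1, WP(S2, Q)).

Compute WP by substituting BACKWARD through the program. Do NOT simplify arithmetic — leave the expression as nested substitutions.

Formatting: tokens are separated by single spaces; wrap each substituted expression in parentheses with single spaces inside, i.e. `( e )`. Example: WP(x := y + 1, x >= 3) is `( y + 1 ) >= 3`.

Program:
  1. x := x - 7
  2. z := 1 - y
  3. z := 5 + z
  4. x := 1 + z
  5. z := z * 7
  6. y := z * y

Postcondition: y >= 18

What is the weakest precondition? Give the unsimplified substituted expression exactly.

post: y >= 18
stmt 6: y := z * y  -- replace 1 occurrence(s) of y with (z * y)
  => ( z * y ) >= 18
stmt 5: z := z * 7  -- replace 1 occurrence(s) of z with (z * 7)
  => ( ( z * 7 ) * y ) >= 18
stmt 4: x := 1 + z  -- replace 0 occurrence(s) of x with (1 + z)
  => ( ( z * 7 ) * y ) >= 18
stmt 3: z := 5 + z  -- replace 1 occurrence(s) of z with (5 + z)
  => ( ( ( 5 + z ) * 7 ) * y ) >= 18
stmt 2: z := 1 - y  -- replace 1 occurrence(s) of z with (1 - y)
  => ( ( ( 5 + ( 1 - y ) ) * 7 ) * y ) >= 18
stmt 1: x := x - 7  -- replace 0 occurrence(s) of x with (x - 7)
  => ( ( ( 5 + ( 1 - y ) ) * 7 ) * y ) >= 18

Answer: ( ( ( 5 + ( 1 - y ) ) * 7 ) * y ) >= 18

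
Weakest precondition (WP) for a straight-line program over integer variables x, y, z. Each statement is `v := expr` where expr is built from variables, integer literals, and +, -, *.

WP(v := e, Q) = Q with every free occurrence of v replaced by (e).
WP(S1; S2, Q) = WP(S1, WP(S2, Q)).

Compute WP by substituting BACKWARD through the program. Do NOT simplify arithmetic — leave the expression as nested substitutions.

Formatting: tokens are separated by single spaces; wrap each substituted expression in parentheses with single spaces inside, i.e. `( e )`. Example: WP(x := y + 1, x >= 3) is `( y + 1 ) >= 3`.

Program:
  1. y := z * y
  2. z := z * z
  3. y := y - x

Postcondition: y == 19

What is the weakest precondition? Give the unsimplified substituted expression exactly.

Answer: ( ( z * y ) - x ) == 19

Derivation:
post: y == 19
stmt 3: y := y - x  -- replace 1 occurrence(s) of y with (y - x)
  => ( y - x ) == 19
stmt 2: z := z * z  -- replace 0 occurrence(s) of z with (z * z)
  => ( y - x ) == 19
stmt 1: y := z * y  -- replace 1 occurrence(s) of y with (z * y)
  => ( ( z * y ) - x ) == 19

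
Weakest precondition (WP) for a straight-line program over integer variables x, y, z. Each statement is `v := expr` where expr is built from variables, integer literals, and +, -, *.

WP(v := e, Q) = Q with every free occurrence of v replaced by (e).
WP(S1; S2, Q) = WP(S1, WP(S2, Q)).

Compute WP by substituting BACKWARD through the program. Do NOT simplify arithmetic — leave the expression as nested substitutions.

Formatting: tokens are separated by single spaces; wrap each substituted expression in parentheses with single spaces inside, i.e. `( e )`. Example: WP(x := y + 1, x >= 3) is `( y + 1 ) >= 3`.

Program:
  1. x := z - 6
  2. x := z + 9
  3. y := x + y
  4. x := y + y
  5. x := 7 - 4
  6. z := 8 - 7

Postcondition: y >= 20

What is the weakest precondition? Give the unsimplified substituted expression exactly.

post: y >= 20
stmt 6: z := 8 - 7  -- replace 0 occurrence(s) of z with (8 - 7)
  => y >= 20
stmt 5: x := 7 - 4  -- replace 0 occurrence(s) of x with (7 - 4)
  => y >= 20
stmt 4: x := y + y  -- replace 0 occurrence(s) of x with (y + y)
  => y >= 20
stmt 3: y := x + y  -- replace 1 occurrence(s) of y with (x + y)
  => ( x + y ) >= 20
stmt 2: x := z + 9  -- replace 1 occurrence(s) of x with (z + 9)
  => ( ( z + 9 ) + y ) >= 20
stmt 1: x := z - 6  -- replace 0 occurrence(s) of x with (z - 6)
  => ( ( z + 9 ) + y ) >= 20

Answer: ( ( z + 9 ) + y ) >= 20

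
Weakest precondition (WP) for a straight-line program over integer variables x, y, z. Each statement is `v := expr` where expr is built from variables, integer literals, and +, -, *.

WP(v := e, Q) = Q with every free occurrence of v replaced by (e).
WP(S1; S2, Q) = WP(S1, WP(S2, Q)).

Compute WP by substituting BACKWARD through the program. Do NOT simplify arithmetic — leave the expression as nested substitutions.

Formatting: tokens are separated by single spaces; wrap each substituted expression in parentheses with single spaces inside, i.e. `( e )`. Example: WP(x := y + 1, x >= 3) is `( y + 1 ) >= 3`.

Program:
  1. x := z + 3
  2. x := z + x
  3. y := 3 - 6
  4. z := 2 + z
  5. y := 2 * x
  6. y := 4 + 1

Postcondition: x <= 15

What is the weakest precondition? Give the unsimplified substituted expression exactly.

Answer: ( z + ( z + 3 ) ) <= 15

Derivation:
post: x <= 15
stmt 6: y := 4 + 1  -- replace 0 occurrence(s) of y with (4 + 1)
  => x <= 15
stmt 5: y := 2 * x  -- replace 0 occurrence(s) of y with (2 * x)
  => x <= 15
stmt 4: z := 2 + z  -- replace 0 occurrence(s) of z with (2 + z)
  => x <= 15
stmt 3: y := 3 - 6  -- replace 0 occurrence(s) of y with (3 - 6)
  => x <= 15
stmt 2: x := z + x  -- replace 1 occurrence(s) of x with (z + x)
  => ( z + x ) <= 15
stmt 1: x := z + 3  -- replace 1 occurrence(s) of x with (z + 3)
  => ( z + ( z + 3 ) ) <= 15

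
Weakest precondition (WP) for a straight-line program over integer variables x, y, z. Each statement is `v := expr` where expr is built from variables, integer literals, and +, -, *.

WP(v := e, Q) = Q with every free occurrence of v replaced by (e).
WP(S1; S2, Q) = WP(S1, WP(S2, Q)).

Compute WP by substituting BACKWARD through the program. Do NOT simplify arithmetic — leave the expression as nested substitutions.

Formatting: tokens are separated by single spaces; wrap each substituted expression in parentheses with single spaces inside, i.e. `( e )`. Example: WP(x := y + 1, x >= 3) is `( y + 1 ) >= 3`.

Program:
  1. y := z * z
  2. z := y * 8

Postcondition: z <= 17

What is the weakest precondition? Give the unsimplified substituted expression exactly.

Answer: ( ( z * z ) * 8 ) <= 17

Derivation:
post: z <= 17
stmt 2: z := y * 8  -- replace 1 occurrence(s) of z with (y * 8)
  => ( y * 8 ) <= 17
stmt 1: y := z * z  -- replace 1 occurrence(s) of y with (z * z)
  => ( ( z * z ) * 8 ) <= 17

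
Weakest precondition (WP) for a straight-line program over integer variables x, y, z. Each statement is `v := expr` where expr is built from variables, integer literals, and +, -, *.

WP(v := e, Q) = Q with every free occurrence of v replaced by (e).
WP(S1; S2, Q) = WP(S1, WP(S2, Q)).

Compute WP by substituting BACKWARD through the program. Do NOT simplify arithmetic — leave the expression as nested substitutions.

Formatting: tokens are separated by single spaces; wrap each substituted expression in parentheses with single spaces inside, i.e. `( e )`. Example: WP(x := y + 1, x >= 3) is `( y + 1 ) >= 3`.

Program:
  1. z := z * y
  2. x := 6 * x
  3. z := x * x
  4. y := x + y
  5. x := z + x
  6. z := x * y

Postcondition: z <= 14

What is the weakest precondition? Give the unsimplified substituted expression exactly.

post: z <= 14
stmt 6: z := x * y  -- replace 1 occurrence(s) of z with (x * y)
  => ( x * y ) <= 14
stmt 5: x := z + x  -- replace 1 occurrence(s) of x with (z + x)
  => ( ( z + x ) * y ) <= 14
stmt 4: y := x + y  -- replace 1 occurrence(s) of y with (x + y)
  => ( ( z + x ) * ( x + y ) ) <= 14
stmt 3: z := x * x  -- replace 1 occurrence(s) of z with (x * x)
  => ( ( ( x * x ) + x ) * ( x + y ) ) <= 14
stmt 2: x := 6 * x  -- replace 4 occurrence(s) of x with (6 * x)
  => ( ( ( ( 6 * x ) * ( 6 * x ) ) + ( 6 * x ) ) * ( ( 6 * x ) + y ) ) <= 14
stmt 1: z := z * y  -- replace 0 occurrence(s) of z with (z * y)
  => ( ( ( ( 6 * x ) * ( 6 * x ) ) + ( 6 * x ) ) * ( ( 6 * x ) + y ) ) <= 14

Answer: ( ( ( ( 6 * x ) * ( 6 * x ) ) + ( 6 * x ) ) * ( ( 6 * x ) + y ) ) <= 14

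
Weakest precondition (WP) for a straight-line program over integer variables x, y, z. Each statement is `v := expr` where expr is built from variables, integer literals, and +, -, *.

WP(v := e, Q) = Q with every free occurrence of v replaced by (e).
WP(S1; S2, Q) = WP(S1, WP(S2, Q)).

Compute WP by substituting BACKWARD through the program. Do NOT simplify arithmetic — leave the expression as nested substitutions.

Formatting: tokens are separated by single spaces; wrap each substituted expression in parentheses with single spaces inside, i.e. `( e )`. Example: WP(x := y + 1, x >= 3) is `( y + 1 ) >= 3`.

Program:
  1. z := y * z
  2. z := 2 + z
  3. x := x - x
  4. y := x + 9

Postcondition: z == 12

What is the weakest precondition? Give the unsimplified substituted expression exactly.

post: z == 12
stmt 4: y := x + 9  -- replace 0 occurrence(s) of y with (x + 9)
  => z == 12
stmt 3: x := x - x  -- replace 0 occurrence(s) of x with (x - x)
  => z == 12
stmt 2: z := 2 + z  -- replace 1 occurrence(s) of z with (2 + z)
  => ( 2 + z ) == 12
stmt 1: z := y * z  -- replace 1 occurrence(s) of z with (y * z)
  => ( 2 + ( y * z ) ) == 12

Answer: ( 2 + ( y * z ) ) == 12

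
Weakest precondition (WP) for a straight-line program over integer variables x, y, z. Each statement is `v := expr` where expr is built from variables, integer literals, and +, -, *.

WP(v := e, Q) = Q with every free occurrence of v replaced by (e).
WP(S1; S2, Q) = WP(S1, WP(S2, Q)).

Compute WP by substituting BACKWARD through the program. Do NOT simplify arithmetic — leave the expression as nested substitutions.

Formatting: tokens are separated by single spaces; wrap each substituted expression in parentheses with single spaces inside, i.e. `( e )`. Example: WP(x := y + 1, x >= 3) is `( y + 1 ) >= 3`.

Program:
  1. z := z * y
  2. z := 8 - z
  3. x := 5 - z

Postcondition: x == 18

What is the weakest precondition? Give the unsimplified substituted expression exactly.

post: x == 18
stmt 3: x := 5 - z  -- replace 1 occurrence(s) of x with (5 - z)
  => ( 5 - z ) == 18
stmt 2: z := 8 - z  -- replace 1 occurrence(s) of z with (8 - z)
  => ( 5 - ( 8 - z ) ) == 18
stmt 1: z := z * y  -- replace 1 occurrence(s) of z with (z * y)
  => ( 5 - ( 8 - ( z * y ) ) ) == 18

Answer: ( 5 - ( 8 - ( z * y ) ) ) == 18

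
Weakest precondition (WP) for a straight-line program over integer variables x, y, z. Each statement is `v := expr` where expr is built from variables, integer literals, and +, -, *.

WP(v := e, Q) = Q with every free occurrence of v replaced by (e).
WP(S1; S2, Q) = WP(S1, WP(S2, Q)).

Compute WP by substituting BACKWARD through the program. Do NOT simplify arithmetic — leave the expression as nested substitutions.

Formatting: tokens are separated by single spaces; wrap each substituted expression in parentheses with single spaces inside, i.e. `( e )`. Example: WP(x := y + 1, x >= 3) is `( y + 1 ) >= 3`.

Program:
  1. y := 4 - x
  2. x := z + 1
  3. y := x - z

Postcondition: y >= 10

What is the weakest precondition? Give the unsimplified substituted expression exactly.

Answer: ( ( z + 1 ) - z ) >= 10

Derivation:
post: y >= 10
stmt 3: y := x - z  -- replace 1 occurrence(s) of y with (x - z)
  => ( x - z ) >= 10
stmt 2: x := z + 1  -- replace 1 occurrence(s) of x with (z + 1)
  => ( ( z + 1 ) - z ) >= 10
stmt 1: y := 4 - x  -- replace 0 occurrence(s) of y with (4 - x)
  => ( ( z + 1 ) - z ) >= 10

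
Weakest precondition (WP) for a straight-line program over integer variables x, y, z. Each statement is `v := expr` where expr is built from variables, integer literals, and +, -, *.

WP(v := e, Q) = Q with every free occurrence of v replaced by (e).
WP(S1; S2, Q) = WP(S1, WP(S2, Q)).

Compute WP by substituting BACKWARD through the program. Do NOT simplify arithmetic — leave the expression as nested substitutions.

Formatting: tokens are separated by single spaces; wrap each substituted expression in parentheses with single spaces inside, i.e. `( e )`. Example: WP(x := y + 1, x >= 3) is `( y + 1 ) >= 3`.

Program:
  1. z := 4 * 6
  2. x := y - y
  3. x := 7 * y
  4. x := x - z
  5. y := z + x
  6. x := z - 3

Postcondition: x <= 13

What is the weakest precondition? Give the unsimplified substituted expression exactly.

Answer: ( ( 4 * 6 ) - 3 ) <= 13

Derivation:
post: x <= 13
stmt 6: x := z - 3  -- replace 1 occurrence(s) of x with (z - 3)
  => ( z - 3 ) <= 13
stmt 5: y := z + x  -- replace 0 occurrence(s) of y with (z + x)
  => ( z - 3 ) <= 13
stmt 4: x := x - z  -- replace 0 occurrence(s) of x with (x - z)
  => ( z - 3 ) <= 13
stmt 3: x := 7 * y  -- replace 0 occurrence(s) of x with (7 * y)
  => ( z - 3 ) <= 13
stmt 2: x := y - y  -- replace 0 occurrence(s) of x with (y - y)
  => ( z - 3 ) <= 13
stmt 1: z := 4 * 6  -- replace 1 occurrence(s) of z with (4 * 6)
  => ( ( 4 * 6 ) - 3 ) <= 13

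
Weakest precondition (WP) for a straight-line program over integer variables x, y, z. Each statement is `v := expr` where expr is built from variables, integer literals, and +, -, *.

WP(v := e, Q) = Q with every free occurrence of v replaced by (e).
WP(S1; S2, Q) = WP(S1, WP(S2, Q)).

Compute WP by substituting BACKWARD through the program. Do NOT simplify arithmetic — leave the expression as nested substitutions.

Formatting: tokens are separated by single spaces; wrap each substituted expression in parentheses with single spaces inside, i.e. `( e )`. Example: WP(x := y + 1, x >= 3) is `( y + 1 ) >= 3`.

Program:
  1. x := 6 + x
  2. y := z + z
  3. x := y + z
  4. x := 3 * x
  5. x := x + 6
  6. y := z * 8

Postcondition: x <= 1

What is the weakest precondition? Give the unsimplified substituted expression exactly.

post: x <= 1
stmt 6: y := z * 8  -- replace 0 occurrence(s) of y with (z * 8)
  => x <= 1
stmt 5: x := x + 6  -- replace 1 occurrence(s) of x with (x + 6)
  => ( x + 6 ) <= 1
stmt 4: x := 3 * x  -- replace 1 occurrence(s) of x with (3 * x)
  => ( ( 3 * x ) + 6 ) <= 1
stmt 3: x := y + z  -- replace 1 occurrence(s) of x with (y + z)
  => ( ( 3 * ( y + z ) ) + 6 ) <= 1
stmt 2: y := z + z  -- replace 1 occurrence(s) of y with (z + z)
  => ( ( 3 * ( ( z + z ) + z ) ) + 6 ) <= 1
stmt 1: x := 6 + x  -- replace 0 occurrence(s) of x with (6 + x)
  => ( ( 3 * ( ( z + z ) + z ) ) + 6 ) <= 1

Answer: ( ( 3 * ( ( z + z ) + z ) ) + 6 ) <= 1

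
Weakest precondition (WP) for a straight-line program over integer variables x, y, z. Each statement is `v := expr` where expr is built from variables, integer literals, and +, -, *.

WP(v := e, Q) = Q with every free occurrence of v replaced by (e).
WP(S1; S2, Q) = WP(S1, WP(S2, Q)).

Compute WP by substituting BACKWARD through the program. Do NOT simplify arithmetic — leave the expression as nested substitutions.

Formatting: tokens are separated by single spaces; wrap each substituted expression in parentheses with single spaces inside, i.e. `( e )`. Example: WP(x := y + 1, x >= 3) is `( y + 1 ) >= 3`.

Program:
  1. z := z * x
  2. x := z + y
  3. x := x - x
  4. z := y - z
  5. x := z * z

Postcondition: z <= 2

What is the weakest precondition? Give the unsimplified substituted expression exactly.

post: z <= 2
stmt 5: x := z * z  -- replace 0 occurrence(s) of x with (z * z)
  => z <= 2
stmt 4: z := y - z  -- replace 1 occurrence(s) of z with (y - z)
  => ( y - z ) <= 2
stmt 3: x := x - x  -- replace 0 occurrence(s) of x with (x - x)
  => ( y - z ) <= 2
stmt 2: x := z + y  -- replace 0 occurrence(s) of x with (z + y)
  => ( y - z ) <= 2
stmt 1: z := z * x  -- replace 1 occurrence(s) of z with (z * x)
  => ( y - ( z * x ) ) <= 2

Answer: ( y - ( z * x ) ) <= 2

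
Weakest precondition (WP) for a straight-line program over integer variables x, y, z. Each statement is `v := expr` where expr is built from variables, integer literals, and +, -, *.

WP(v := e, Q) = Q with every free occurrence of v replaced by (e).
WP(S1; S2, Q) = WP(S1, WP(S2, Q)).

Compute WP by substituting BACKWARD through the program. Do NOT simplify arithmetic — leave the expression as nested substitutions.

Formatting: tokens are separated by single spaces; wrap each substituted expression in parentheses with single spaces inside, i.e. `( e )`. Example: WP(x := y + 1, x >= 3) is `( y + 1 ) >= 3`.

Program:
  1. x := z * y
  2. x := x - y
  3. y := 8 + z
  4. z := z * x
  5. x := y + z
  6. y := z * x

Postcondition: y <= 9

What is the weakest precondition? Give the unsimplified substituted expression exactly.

Answer: ( ( z * ( ( z * y ) - y ) ) * ( ( 8 + z ) + ( z * ( ( z * y ) - y ) ) ) ) <= 9

Derivation:
post: y <= 9
stmt 6: y := z * x  -- replace 1 occurrence(s) of y with (z * x)
  => ( z * x ) <= 9
stmt 5: x := y + z  -- replace 1 occurrence(s) of x with (y + z)
  => ( z * ( y + z ) ) <= 9
stmt 4: z := z * x  -- replace 2 occurrence(s) of z with (z * x)
  => ( ( z * x ) * ( y + ( z * x ) ) ) <= 9
stmt 3: y := 8 + z  -- replace 1 occurrence(s) of y with (8 + z)
  => ( ( z * x ) * ( ( 8 + z ) + ( z * x ) ) ) <= 9
stmt 2: x := x - y  -- replace 2 occurrence(s) of x with (x - y)
  => ( ( z * ( x - y ) ) * ( ( 8 + z ) + ( z * ( x - y ) ) ) ) <= 9
stmt 1: x := z * y  -- replace 2 occurrence(s) of x with (z * y)
  => ( ( z * ( ( z * y ) - y ) ) * ( ( 8 + z ) + ( z * ( ( z * y ) - y ) ) ) ) <= 9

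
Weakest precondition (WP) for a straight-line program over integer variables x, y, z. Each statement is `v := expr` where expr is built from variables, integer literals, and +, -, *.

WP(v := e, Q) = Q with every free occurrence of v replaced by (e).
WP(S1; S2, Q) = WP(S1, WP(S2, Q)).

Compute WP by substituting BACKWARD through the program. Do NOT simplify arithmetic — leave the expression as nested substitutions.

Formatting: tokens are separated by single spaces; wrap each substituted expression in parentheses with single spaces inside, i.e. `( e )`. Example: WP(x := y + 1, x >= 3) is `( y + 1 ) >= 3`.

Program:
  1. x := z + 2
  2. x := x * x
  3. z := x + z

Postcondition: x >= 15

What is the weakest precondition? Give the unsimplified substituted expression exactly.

post: x >= 15
stmt 3: z := x + z  -- replace 0 occurrence(s) of z with (x + z)
  => x >= 15
stmt 2: x := x * x  -- replace 1 occurrence(s) of x with (x * x)
  => ( x * x ) >= 15
stmt 1: x := z + 2  -- replace 2 occurrence(s) of x with (z + 2)
  => ( ( z + 2 ) * ( z + 2 ) ) >= 15

Answer: ( ( z + 2 ) * ( z + 2 ) ) >= 15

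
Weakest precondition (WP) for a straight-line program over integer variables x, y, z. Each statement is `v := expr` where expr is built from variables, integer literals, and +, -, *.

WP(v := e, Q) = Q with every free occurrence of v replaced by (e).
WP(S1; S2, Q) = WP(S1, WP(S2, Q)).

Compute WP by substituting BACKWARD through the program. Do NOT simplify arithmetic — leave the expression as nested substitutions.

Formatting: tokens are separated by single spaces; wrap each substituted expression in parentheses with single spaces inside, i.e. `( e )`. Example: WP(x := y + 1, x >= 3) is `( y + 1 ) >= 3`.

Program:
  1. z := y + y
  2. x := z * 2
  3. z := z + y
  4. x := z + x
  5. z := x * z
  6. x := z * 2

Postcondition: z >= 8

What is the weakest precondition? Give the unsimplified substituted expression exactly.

Answer: ( ( ( ( y + y ) + y ) + ( ( y + y ) * 2 ) ) * ( ( y + y ) + y ) ) >= 8

Derivation:
post: z >= 8
stmt 6: x := z * 2  -- replace 0 occurrence(s) of x with (z * 2)
  => z >= 8
stmt 5: z := x * z  -- replace 1 occurrence(s) of z with (x * z)
  => ( x * z ) >= 8
stmt 4: x := z + x  -- replace 1 occurrence(s) of x with (z + x)
  => ( ( z + x ) * z ) >= 8
stmt 3: z := z + y  -- replace 2 occurrence(s) of z with (z + y)
  => ( ( ( z + y ) + x ) * ( z + y ) ) >= 8
stmt 2: x := z * 2  -- replace 1 occurrence(s) of x with (z * 2)
  => ( ( ( z + y ) + ( z * 2 ) ) * ( z + y ) ) >= 8
stmt 1: z := y + y  -- replace 3 occurrence(s) of z with (y + y)
  => ( ( ( ( y + y ) + y ) + ( ( y + y ) * 2 ) ) * ( ( y + y ) + y ) ) >= 8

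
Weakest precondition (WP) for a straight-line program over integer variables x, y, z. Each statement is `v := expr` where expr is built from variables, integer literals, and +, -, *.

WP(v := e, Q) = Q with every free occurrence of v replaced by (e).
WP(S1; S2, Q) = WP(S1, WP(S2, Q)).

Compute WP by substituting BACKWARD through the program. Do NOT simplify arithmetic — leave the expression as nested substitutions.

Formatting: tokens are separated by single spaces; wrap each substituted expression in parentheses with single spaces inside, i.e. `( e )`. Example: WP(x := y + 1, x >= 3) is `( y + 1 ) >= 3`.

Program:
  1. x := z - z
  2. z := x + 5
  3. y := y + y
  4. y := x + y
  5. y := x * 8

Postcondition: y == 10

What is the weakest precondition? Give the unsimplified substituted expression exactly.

post: y == 10
stmt 5: y := x * 8  -- replace 1 occurrence(s) of y with (x * 8)
  => ( x * 8 ) == 10
stmt 4: y := x + y  -- replace 0 occurrence(s) of y with (x + y)
  => ( x * 8 ) == 10
stmt 3: y := y + y  -- replace 0 occurrence(s) of y with (y + y)
  => ( x * 8 ) == 10
stmt 2: z := x + 5  -- replace 0 occurrence(s) of z with (x + 5)
  => ( x * 8 ) == 10
stmt 1: x := z - z  -- replace 1 occurrence(s) of x with (z - z)
  => ( ( z - z ) * 8 ) == 10

Answer: ( ( z - z ) * 8 ) == 10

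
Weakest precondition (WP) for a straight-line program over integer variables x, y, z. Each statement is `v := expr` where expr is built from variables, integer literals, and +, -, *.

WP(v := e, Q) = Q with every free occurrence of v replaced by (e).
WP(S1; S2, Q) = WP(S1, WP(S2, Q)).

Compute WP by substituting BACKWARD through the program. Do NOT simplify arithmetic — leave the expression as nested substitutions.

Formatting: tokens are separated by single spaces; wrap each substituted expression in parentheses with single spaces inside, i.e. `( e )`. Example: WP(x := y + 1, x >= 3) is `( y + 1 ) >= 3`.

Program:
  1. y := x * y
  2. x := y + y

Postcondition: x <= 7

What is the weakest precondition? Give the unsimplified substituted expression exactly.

Answer: ( ( x * y ) + ( x * y ) ) <= 7

Derivation:
post: x <= 7
stmt 2: x := y + y  -- replace 1 occurrence(s) of x with (y + y)
  => ( y + y ) <= 7
stmt 1: y := x * y  -- replace 2 occurrence(s) of y with (x * y)
  => ( ( x * y ) + ( x * y ) ) <= 7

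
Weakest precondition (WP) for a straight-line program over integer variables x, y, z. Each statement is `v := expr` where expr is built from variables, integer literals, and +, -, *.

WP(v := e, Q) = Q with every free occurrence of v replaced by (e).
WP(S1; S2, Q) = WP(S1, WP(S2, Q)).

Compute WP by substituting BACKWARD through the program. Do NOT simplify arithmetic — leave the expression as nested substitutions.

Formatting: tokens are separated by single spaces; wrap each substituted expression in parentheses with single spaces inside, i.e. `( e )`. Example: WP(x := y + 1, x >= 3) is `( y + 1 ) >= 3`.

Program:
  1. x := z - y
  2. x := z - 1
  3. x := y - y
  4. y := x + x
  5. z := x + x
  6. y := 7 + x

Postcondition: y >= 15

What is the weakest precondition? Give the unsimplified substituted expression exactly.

post: y >= 15
stmt 6: y := 7 + x  -- replace 1 occurrence(s) of y with (7 + x)
  => ( 7 + x ) >= 15
stmt 5: z := x + x  -- replace 0 occurrence(s) of z with (x + x)
  => ( 7 + x ) >= 15
stmt 4: y := x + x  -- replace 0 occurrence(s) of y with (x + x)
  => ( 7 + x ) >= 15
stmt 3: x := y - y  -- replace 1 occurrence(s) of x with (y - y)
  => ( 7 + ( y - y ) ) >= 15
stmt 2: x := z - 1  -- replace 0 occurrence(s) of x with (z - 1)
  => ( 7 + ( y - y ) ) >= 15
stmt 1: x := z - y  -- replace 0 occurrence(s) of x with (z - y)
  => ( 7 + ( y - y ) ) >= 15

Answer: ( 7 + ( y - y ) ) >= 15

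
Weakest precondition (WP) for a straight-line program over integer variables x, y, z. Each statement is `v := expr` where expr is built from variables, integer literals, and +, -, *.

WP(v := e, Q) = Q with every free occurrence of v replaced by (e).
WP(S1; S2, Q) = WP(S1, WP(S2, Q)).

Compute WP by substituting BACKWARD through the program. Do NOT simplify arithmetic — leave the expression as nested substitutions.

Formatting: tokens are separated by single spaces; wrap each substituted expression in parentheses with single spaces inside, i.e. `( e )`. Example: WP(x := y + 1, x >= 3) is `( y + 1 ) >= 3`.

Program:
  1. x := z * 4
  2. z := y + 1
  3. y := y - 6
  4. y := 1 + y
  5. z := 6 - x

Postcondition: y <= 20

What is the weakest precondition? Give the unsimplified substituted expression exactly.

Answer: ( 1 + ( y - 6 ) ) <= 20

Derivation:
post: y <= 20
stmt 5: z := 6 - x  -- replace 0 occurrence(s) of z with (6 - x)
  => y <= 20
stmt 4: y := 1 + y  -- replace 1 occurrence(s) of y with (1 + y)
  => ( 1 + y ) <= 20
stmt 3: y := y - 6  -- replace 1 occurrence(s) of y with (y - 6)
  => ( 1 + ( y - 6 ) ) <= 20
stmt 2: z := y + 1  -- replace 0 occurrence(s) of z with (y + 1)
  => ( 1 + ( y - 6 ) ) <= 20
stmt 1: x := z * 4  -- replace 0 occurrence(s) of x with (z * 4)
  => ( 1 + ( y - 6 ) ) <= 20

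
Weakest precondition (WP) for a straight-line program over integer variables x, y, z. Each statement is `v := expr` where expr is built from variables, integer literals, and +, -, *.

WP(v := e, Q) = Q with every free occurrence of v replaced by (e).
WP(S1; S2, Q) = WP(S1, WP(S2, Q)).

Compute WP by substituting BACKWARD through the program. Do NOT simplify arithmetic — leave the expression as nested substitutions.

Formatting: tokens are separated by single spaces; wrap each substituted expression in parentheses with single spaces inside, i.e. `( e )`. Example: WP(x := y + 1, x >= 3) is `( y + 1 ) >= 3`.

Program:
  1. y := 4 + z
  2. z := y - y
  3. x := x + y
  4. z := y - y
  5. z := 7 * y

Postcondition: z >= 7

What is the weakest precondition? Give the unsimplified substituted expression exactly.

Answer: ( 7 * ( 4 + z ) ) >= 7

Derivation:
post: z >= 7
stmt 5: z := 7 * y  -- replace 1 occurrence(s) of z with (7 * y)
  => ( 7 * y ) >= 7
stmt 4: z := y - y  -- replace 0 occurrence(s) of z with (y - y)
  => ( 7 * y ) >= 7
stmt 3: x := x + y  -- replace 0 occurrence(s) of x with (x + y)
  => ( 7 * y ) >= 7
stmt 2: z := y - y  -- replace 0 occurrence(s) of z with (y - y)
  => ( 7 * y ) >= 7
stmt 1: y := 4 + z  -- replace 1 occurrence(s) of y with (4 + z)
  => ( 7 * ( 4 + z ) ) >= 7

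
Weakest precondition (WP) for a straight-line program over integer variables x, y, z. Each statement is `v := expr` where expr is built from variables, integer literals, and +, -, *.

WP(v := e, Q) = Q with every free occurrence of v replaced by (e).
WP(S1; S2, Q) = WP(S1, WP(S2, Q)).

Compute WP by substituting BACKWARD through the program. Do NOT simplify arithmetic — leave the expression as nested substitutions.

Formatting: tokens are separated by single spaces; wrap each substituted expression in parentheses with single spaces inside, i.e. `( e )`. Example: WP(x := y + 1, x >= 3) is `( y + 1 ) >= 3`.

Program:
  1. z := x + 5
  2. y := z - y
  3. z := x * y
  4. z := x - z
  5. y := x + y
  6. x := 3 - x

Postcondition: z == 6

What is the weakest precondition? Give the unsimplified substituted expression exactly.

post: z == 6
stmt 6: x := 3 - x  -- replace 0 occurrence(s) of x with (3 - x)
  => z == 6
stmt 5: y := x + y  -- replace 0 occurrence(s) of y with (x + y)
  => z == 6
stmt 4: z := x - z  -- replace 1 occurrence(s) of z with (x - z)
  => ( x - z ) == 6
stmt 3: z := x * y  -- replace 1 occurrence(s) of z with (x * y)
  => ( x - ( x * y ) ) == 6
stmt 2: y := z - y  -- replace 1 occurrence(s) of y with (z - y)
  => ( x - ( x * ( z - y ) ) ) == 6
stmt 1: z := x + 5  -- replace 1 occurrence(s) of z with (x + 5)
  => ( x - ( x * ( ( x + 5 ) - y ) ) ) == 6

Answer: ( x - ( x * ( ( x + 5 ) - y ) ) ) == 6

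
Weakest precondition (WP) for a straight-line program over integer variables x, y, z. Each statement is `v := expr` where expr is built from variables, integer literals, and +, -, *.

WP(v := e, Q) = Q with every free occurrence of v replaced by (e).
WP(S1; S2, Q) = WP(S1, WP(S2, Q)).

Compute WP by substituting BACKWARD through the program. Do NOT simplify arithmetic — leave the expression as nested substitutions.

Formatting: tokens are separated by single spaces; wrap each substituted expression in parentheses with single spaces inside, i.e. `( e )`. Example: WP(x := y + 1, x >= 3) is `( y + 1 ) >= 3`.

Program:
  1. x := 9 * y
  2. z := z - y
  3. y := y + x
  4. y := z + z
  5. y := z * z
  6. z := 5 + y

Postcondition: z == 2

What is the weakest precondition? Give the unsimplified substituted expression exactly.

post: z == 2
stmt 6: z := 5 + y  -- replace 1 occurrence(s) of z with (5 + y)
  => ( 5 + y ) == 2
stmt 5: y := z * z  -- replace 1 occurrence(s) of y with (z * z)
  => ( 5 + ( z * z ) ) == 2
stmt 4: y := z + z  -- replace 0 occurrence(s) of y with (z + z)
  => ( 5 + ( z * z ) ) == 2
stmt 3: y := y + x  -- replace 0 occurrence(s) of y with (y + x)
  => ( 5 + ( z * z ) ) == 2
stmt 2: z := z - y  -- replace 2 occurrence(s) of z with (z - y)
  => ( 5 + ( ( z - y ) * ( z - y ) ) ) == 2
stmt 1: x := 9 * y  -- replace 0 occurrence(s) of x with (9 * y)
  => ( 5 + ( ( z - y ) * ( z - y ) ) ) == 2

Answer: ( 5 + ( ( z - y ) * ( z - y ) ) ) == 2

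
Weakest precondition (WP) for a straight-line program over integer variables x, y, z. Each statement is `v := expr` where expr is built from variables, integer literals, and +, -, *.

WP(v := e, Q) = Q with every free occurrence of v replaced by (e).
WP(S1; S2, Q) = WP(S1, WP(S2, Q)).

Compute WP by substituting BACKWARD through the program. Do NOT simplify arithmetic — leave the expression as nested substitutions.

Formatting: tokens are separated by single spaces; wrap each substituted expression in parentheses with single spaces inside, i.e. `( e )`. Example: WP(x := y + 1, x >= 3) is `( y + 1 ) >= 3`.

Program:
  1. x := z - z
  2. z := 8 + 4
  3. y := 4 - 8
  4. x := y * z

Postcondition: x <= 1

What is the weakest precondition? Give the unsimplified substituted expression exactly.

Answer: ( ( 4 - 8 ) * ( 8 + 4 ) ) <= 1

Derivation:
post: x <= 1
stmt 4: x := y * z  -- replace 1 occurrence(s) of x with (y * z)
  => ( y * z ) <= 1
stmt 3: y := 4 - 8  -- replace 1 occurrence(s) of y with (4 - 8)
  => ( ( 4 - 8 ) * z ) <= 1
stmt 2: z := 8 + 4  -- replace 1 occurrence(s) of z with (8 + 4)
  => ( ( 4 - 8 ) * ( 8 + 4 ) ) <= 1
stmt 1: x := z - z  -- replace 0 occurrence(s) of x with (z - z)
  => ( ( 4 - 8 ) * ( 8 + 4 ) ) <= 1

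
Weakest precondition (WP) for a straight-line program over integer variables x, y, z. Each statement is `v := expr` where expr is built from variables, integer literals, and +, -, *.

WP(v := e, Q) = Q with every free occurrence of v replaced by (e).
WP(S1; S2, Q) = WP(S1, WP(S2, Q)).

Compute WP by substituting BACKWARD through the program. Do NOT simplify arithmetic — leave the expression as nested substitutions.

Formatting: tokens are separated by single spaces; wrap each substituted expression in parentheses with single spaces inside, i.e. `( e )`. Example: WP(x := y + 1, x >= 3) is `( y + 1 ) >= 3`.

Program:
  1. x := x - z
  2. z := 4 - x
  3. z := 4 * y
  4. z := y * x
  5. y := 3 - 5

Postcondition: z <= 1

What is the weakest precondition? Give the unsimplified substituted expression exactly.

Answer: ( y * ( x - z ) ) <= 1

Derivation:
post: z <= 1
stmt 5: y := 3 - 5  -- replace 0 occurrence(s) of y with (3 - 5)
  => z <= 1
stmt 4: z := y * x  -- replace 1 occurrence(s) of z with (y * x)
  => ( y * x ) <= 1
stmt 3: z := 4 * y  -- replace 0 occurrence(s) of z with (4 * y)
  => ( y * x ) <= 1
stmt 2: z := 4 - x  -- replace 0 occurrence(s) of z with (4 - x)
  => ( y * x ) <= 1
stmt 1: x := x - z  -- replace 1 occurrence(s) of x with (x - z)
  => ( y * ( x - z ) ) <= 1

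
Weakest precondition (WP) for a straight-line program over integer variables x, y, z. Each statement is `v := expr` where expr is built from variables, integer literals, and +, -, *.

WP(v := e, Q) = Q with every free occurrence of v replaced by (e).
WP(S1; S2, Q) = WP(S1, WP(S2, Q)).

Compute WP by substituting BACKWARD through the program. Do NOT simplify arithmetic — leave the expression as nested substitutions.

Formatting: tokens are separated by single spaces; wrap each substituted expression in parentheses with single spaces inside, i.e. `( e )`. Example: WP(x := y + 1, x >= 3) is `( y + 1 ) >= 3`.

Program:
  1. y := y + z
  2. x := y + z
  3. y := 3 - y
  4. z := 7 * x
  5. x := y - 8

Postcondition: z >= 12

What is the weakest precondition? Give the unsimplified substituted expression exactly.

post: z >= 12
stmt 5: x := y - 8  -- replace 0 occurrence(s) of x with (y - 8)
  => z >= 12
stmt 4: z := 7 * x  -- replace 1 occurrence(s) of z with (7 * x)
  => ( 7 * x ) >= 12
stmt 3: y := 3 - y  -- replace 0 occurrence(s) of y with (3 - y)
  => ( 7 * x ) >= 12
stmt 2: x := y + z  -- replace 1 occurrence(s) of x with (y + z)
  => ( 7 * ( y + z ) ) >= 12
stmt 1: y := y + z  -- replace 1 occurrence(s) of y with (y + z)
  => ( 7 * ( ( y + z ) + z ) ) >= 12

Answer: ( 7 * ( ( y + z ) + z ) ) >= 12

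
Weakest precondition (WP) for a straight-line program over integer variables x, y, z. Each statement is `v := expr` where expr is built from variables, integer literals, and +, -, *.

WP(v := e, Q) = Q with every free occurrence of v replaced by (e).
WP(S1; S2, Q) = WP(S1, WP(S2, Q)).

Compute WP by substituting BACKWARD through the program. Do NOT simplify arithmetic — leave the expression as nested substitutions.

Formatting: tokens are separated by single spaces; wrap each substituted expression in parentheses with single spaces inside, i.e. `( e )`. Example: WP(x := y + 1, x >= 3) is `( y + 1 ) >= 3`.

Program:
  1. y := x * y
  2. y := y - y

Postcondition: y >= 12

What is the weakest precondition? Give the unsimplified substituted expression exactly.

post: y >= 12
stmt 2: y := y - y  -- replace 1 occurrence(s) of y with (y - y)
  => ( y - y ) >= 12
stmt 1: y := x * y  -- replace 2 occurrence(s) of y with (x * y)
  => ( ( x * y ) - ( x * y ) ) >= 12

Answer: ( ( x * y ) - ( x * y ) ) >= 12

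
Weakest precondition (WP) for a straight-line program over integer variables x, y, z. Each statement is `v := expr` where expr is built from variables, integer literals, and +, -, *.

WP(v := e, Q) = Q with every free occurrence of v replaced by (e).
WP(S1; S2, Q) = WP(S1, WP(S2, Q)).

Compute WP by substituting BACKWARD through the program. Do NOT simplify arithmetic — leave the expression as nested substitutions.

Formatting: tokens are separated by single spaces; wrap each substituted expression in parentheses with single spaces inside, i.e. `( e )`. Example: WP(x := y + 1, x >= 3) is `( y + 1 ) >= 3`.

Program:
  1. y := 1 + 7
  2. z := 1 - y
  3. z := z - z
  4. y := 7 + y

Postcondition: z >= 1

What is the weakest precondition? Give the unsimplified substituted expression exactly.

Answer: ( ( 1 - ( 1 + 7 ) ) - ( 1 - ( 1 + 7 ) ) ) >= 1

Derivation:
post: z >= 1
stmt 4: y := 7 + y  -- replace 0 occurrence(s) of y with (7 + y)
  => z >= 1
stmt 3: z := z - z  -- replace 1 occurrence(s) of z with (z - z)
  => ( z - z ) >= 1
stmt 2: z := 1 - y  -- replace 2 occurrence(s) of z with (1 - y)
  => ( ( 1 - y ) - ( 1 - y ) ) >= 1
stmt 1: y := 1 + 7  -- replace 2 occurrence(s) of y with (1 + 7)
  => ( ( 1 - ( 1 + 7 ) ) - ( 1 - ( 1 + 7 ) ) ) >= 1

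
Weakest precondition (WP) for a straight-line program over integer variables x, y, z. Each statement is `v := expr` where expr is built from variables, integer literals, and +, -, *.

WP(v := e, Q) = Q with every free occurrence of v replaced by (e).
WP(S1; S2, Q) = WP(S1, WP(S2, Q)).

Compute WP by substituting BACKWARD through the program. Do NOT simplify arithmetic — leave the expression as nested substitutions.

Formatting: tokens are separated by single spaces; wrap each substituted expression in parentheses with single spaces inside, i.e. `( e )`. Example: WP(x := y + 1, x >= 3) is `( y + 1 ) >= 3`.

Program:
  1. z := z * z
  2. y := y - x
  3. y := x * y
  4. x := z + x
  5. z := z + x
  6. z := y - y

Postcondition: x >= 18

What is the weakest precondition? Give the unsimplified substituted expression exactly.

post: x >= 18
stmt 6: z := y - y  -- replace 0 occurrence(s) of z with (y - y)
  => x >= 18
stmt 5: z := z + x  -- replace 0 occurrence(s) of z with (z + x)
  => x >= 18
stmt 4: x := z + x  -- replace 1 occurrence(s) of x with (z + x)
  => ( z + x ) >= 18
stmt 3: y := x * y  -- replace 0 occurrence(s) of y with (x * y)
  => ( z + x ) >= 18
stmt 2: y := y - x  -- replace 0 occurrence(s) of y with (y - x)
  => ( z + x ) >= 18
stmt 1: z := z * z  -- replace 1 occurrence(s) of z with (z * z)
  => ( ( z * z ) + x ) >= 18

Answer: ( ( z * z ) + x ) >= 18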